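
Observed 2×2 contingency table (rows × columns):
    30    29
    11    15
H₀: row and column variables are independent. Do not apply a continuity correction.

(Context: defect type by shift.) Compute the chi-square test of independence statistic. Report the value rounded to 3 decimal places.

Row totals [59, 26], col totals [41, 44], n=85
χ² = (30−28.46)²/28.46 + (29−30.54)²/30.54 + (11−12.54)²/12.54 + (15−13.46)²/13.46 = 0.5271
df = 1

test statistic = 0.527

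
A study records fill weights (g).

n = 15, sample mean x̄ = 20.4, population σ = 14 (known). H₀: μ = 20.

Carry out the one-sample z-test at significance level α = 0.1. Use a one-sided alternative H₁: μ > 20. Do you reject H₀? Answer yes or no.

SE = σ/√n = 14/√15 = 3.6148
z = (x̄−μ₀)/SE = (20.4−20)/3.6148 = 0.1107
p-value (one-sided, H₁ greater) = 0.45594
At α=0.1: p ≥ α → fail to reject H₀

reject H₀: no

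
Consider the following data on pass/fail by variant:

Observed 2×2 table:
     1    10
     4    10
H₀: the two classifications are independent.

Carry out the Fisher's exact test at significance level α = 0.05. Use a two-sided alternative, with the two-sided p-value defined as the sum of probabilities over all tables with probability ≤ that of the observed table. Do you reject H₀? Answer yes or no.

Margins: r₁=11, r₂=14, c₁=5, c₂=20, n=25
p_obs = C(11,1)·C(14,4)/C(25,5); sum pmf over tables with pmf ≤ p_obs
p-value (two-sided) = 0.34058
At α=0.05: p ≥ α → fail to reject H₀

reject H₀: no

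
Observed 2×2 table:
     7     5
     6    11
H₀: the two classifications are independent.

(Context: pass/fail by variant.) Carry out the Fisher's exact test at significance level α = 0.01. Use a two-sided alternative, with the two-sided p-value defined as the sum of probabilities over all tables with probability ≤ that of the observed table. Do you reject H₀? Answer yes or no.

Margins: r₁=12, r₂=17, c₁=13, c₂=16, n=29
p_obs = C(12,7)·C(17,6)/C(29,13); sum pmf over tables with pmf ≤ p_obs
p-value (two-sided) = 0.27418
At α=0.01: p ≥ α → fail to reject H₀

reject H₀: no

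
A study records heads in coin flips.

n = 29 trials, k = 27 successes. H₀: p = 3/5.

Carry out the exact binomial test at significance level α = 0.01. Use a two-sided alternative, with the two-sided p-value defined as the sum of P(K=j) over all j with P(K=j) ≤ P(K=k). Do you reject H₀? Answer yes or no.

reject H₀: yes

Exact binomial: n=29, k=27, p₀=3/5=0.6000
P(X=j) = C(n,j)·p₀^j·(1−p₀)^(n−j); p = Σ P(X=j) over j with P(X=j) ≤ P(X=27)
p-value (two-sided) = 0.00009
At α=0.01: p < α → reject H₀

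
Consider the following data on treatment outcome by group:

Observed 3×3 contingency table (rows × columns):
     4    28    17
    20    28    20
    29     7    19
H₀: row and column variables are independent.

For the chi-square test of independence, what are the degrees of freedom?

df = (r−1)(c−1) = (3−1)·(3−1) = 4

degrees of freedom = 4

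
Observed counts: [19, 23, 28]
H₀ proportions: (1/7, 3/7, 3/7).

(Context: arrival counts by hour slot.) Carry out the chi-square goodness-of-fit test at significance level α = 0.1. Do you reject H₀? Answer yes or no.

n = 70; E_i = n·p_i = [10.00, 30.00, 30.00]
χ² = (19−10.00)²/10.00 + (23−30.00)²/30.00 + (28−30.00)²/30.00 = 9.8667
df = 2
p-value (upper-tail) = 0.00720
At α=0.1: p < α → reject H₀

reject H₀: yes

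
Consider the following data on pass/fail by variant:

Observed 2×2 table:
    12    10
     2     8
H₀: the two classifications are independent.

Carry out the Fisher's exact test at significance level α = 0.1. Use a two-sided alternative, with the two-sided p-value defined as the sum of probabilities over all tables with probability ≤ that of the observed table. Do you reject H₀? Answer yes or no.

reject H₀: no

Margins: r₁=22, r₂=10, c₁=14, c₂=18, n=32
p_obs = C(22,12)·C(10,2)/C(32,14); sum pmf over tables with pmf ≤ p_obs
p-value (two-sided) = 0.12406
At α=0.1: p ≥ α → fail to reject H₀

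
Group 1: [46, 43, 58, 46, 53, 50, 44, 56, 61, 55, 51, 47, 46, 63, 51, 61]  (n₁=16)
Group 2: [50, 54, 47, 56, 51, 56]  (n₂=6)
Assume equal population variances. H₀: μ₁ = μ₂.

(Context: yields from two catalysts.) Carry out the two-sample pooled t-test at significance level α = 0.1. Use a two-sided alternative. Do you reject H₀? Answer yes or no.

reject H₀: no

x̄₁=51.938, s₁=6.475, n₁=16
x̄₂=52.333, s₂=3.615, n₂=6
s_p² = [15·6.475² + 5·3.615²]/20 = 34.7135
SE = √(s_p²·(1/16+1/6)) = 2.8205
t = (51.938−52.333)/2.8205 = -0.1403
df = 20
p-value (two-sided) = 0.88979
At α=0.1: p ≥ α → fail to reject H₀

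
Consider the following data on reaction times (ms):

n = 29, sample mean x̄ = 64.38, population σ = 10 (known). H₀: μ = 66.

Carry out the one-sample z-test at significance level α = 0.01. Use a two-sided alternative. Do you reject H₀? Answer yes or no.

reject H₀: no

SE = σ/√n = 10/√29 = 1.8570
z = (x̄−μ₀)/SE = (64.38−66)/1.8570 = -0.8724
p-value (two-sided) = 0.38299
At α=0.01: p ≥ α → fail to reject H₀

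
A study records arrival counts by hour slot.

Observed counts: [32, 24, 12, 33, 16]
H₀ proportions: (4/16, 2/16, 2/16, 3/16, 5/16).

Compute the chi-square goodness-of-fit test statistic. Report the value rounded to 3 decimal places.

test statistic = 23.882

n = 117; E_i = n·p_i = [29.25, 14.62, 14.62, 21.94, 36.56]
χ² = (32−29.25)²/29.25 + (24−14.62)²/14.62 + (12−14.62)²/14.62 + (33−21.94)²/21.94 + (16−36.56)²/36.56 = 23.8821
df = 4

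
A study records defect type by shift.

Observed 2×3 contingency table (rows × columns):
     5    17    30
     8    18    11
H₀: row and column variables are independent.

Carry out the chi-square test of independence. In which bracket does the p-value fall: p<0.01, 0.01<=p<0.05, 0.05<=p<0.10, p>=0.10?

Row totals [52, 37], col totals [13, 35, 41], n=89
χ² = (5−7.60)²/7.60 + (17−20.45)²/20.45 + (30−23.96)²/23.96 + (8−5.40)²/5.40 + (18−14.55)²/14.55 + (11−17.04)²/17.04 = 7.2023
df = 2
p-value (upper-tail) = 0.02729
→ bracket: 0.01<=p<0.05

p-value bracket: 0.01<=p<0.05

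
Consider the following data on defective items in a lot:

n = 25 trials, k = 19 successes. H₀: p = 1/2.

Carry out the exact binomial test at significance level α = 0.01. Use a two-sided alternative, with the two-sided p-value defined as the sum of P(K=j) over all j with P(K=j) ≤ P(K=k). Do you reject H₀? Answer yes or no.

reject H₀: no

Exact binomial: n=25, k=19, p₀=1/2=0.5000
P(X=j) = C(n,j)·p₀^j·(1−p₀)^(n−j); p = Σ P(X=j) over j with P(X=j) ≤ P(X=19)
p-value (two-sided) = 0.01463
At α=0.01: p ≥ α → fail to reject H₀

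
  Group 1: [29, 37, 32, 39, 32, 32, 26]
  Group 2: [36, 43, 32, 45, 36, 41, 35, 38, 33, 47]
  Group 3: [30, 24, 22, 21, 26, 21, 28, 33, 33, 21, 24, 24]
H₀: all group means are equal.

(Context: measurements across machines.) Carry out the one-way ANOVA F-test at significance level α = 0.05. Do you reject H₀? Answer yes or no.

Group means [32.43, 38.60, 25.58], grand mean 31.724
SSB = Σnᵢ(x̄ᵢ−x̄)² = 928.762; SSW = ΣΣ(x−x̄ᵢ)² = 575.031
MSB = 928.762/2 = 464.3811; MSW = 575.031/26 = 22.1166
F = MSB/MSW = 20.9970
df = (2, 26)
p-value (upper-tail) = 0.00000
At α=0.05: p < α → reject H₀

reject H₀: yes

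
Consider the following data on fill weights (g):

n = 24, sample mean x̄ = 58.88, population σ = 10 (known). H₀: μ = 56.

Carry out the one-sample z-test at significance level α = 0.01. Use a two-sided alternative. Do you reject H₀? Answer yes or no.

SE = σ/√n = 10/√24 = 2.0412
z = (x̄−μ₀)/SE = (58.88−56)/2.0412 = 1.4109
p-value (two-sided) = 0.15827
At α=0.01: p ≥ α → fail to reject H₀

reject H₀: no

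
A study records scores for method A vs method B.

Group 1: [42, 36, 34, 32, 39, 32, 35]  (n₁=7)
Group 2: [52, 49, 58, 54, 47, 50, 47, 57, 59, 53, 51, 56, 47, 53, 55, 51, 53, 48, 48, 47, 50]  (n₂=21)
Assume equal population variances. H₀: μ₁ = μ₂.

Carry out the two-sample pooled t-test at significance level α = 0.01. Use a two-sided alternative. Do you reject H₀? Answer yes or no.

reject H₀: yes

x̄₁=35.714, s₁=3.684, n₁=7
x̄₂=51.667, s₂=3.812, n₂=21
s_p² = [6·3.684² + 20·3.812²]/26 = 14.3114
SE = √(s_p²·(1/7+1/21)) = 1.6511
t = (35.714−51.667)/1.6511 = -9.6619
df = 26
p-value (two-sided) = 0.00000
At α=0.01: p < α → reject H₀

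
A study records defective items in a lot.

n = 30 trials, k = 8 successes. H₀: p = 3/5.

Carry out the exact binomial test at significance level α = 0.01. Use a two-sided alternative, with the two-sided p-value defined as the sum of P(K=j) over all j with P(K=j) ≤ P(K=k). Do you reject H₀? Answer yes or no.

Exact binomial: n=30, k=8, p₀=3/5=0.6000
P(X=j) = C(n,j)·p₀^j·(1−p₀)^(n−j); p = Σ P(X=j) over j with P(X=j) ≤ P(X=8)
p-value (two-sided) = 0.00027
At α=0.01: p < α → reject H₀

reject H₀: yes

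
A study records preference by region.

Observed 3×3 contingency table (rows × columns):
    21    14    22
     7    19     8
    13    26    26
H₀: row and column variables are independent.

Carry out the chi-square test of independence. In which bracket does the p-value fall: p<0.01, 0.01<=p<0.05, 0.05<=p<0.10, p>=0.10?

Row totals [57, 34, 65], col totals [41, 59, 56], n=156
χ² = (21−14.98)²/14.98 + (14−21.56)²/21.56 + (22−20.46)²/20.46 + (7−8.94)²/8.94 + (19−12.86)²/12.86 + (8−12.21)²/12.21 + (13−17.08)²/17.08 + (26−24.58)²/24.58 + (26−23.33)²/23.33 = 11.3472
df = 4
p-value (upper-tail) = 0.02293
→ bracket: 0.01<=p<0.05

p-value bracket: 0.01<=p<0.05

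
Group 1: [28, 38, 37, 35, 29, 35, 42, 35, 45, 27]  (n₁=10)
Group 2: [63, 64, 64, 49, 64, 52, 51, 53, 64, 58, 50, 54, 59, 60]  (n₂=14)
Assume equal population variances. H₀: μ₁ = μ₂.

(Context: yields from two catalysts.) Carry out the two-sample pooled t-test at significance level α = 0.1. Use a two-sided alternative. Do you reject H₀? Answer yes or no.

reject H₀: yes

x̄₁=35.100, s₁=5.877, n₁=10
x̄₂=57.500, s₂=5.828, n₂=14
s_p² = [9·5.877² + 13·5.828²]/22 = 34.2000
SE = √(s_p²·(1/10+1/14)) = 2.4213
t = (35.100−57.500)/2.4213 = -9.2511
df = 22
p-value (two-sided) = 0.00000
At α=0.1: p < α → reject H₀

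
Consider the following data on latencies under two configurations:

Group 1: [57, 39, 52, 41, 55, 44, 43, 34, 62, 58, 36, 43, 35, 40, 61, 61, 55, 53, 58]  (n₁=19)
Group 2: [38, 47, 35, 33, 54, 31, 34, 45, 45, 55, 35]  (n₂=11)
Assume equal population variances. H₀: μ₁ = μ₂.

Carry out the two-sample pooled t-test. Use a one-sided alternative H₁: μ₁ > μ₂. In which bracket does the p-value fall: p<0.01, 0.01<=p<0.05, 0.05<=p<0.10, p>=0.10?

x̄₁=48.789, s₁=9.750, n₁=19
x̄₂=41.091, s₂=8.526, n₂=11
s_p² = [18·9.750² + 10·8.526²]/28 = 87.0738
SE = √(s_p²·(1/19+1/11)) = 3.5353
t = (48.789−41.091)/3.5353 = 2.1776
df = 28
p-value (one-sided, H₁ greater) = 0.01901
→ bracket: 0.01<=p<0.05

p-value bracket: 0.01<=p<0.05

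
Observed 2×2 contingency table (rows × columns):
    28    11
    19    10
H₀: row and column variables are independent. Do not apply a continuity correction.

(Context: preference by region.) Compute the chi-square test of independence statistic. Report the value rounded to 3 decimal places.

test statistic = 0.307

Row totals [39, 29], col totals [47, 21], n=68
χ² = (28−26.96)²/26.96 + (11−12.04)²/12.04 + (19−20.04)²/20.04 + (10−8.96)²/8.96 = 0.3071
df = 1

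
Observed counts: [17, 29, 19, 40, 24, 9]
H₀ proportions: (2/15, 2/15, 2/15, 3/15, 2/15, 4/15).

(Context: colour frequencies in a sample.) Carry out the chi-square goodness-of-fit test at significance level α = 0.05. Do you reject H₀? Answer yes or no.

reject H₀: yes

n = 138; E_i = n·p_i = [18.40, 18.40, 18.40, 27.60, 18.40, 36.80]
χ² = (17−18.40)²/18.40 + (29−18.40)²/18.40 + (19−18.40)²/18.40 + (40−27.60)²/27.60 + (24−18.40)²/18.40 + (9−36.80)²/36.80 = 34.5091
df = 5
p-value (upper-tail) = 0.00000
At α=0.05: p < α → reject H₀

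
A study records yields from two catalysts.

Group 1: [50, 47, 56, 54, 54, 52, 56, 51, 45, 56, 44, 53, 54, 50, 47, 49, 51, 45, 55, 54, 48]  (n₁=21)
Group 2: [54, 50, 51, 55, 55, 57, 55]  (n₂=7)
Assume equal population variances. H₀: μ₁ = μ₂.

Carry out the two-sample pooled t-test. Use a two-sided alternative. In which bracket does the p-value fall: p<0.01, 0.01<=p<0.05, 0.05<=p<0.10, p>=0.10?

x̄₁=51.000, s₁=3.873, n₁=21
x̄₂=53.857, s₂=2.478, n₂=7
s_p² = [20·3.873² + 6·2.478²]/26 = 12.9560
SE = √(s_p²·(1/21+1/7)) = 1.5709
t = (51.000−53.857)/1.5709 = -1.8188
df = 26
p-value (two-sided) = 0.08049
→ bracket: 0.05<=p<0.10

p-value bracket: 0.05<=p<0.10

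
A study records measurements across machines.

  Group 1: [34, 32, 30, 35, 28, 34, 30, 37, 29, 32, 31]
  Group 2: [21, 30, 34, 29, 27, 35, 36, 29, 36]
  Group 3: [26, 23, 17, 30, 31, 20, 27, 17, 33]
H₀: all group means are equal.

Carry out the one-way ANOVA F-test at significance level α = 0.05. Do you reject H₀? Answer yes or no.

Group means [32.00, 30.78, 24.89], grand mean 29.414
SSB = Σnᵢ(x̄ᵢ−x̄)² = 274.590; SSW = ΣΣ(x−x̄ᵢ)² = 562.444
MSB = 274.590/2 = 137.2950; MSW = 562.444/26 = 21.6325
F = MSB/MSW = 6.3467
df = (2, 26)
p-value (upper-tail) = 0.00569
At α=0.05: p < α → reject H₀

reject H₀: yes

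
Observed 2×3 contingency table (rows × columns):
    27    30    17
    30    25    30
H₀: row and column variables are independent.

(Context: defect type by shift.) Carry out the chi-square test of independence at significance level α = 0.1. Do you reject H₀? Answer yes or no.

Row totals [74, 85], col totals [57, 55, 47], n=159
χ² = (27−26.53)²/26.53 + (30−25.60)²/25.60 + (17−21.87)²/21.87 + (30−30.47)²/30.47 + (25−29.40)²/29.40 + (30−25.13)²/25.13 = 3.4638
df = 2
p-value (upper-tail) = 0.17695
At α=0.1: p ≥ α → fail to reject H₀

reject H₀: no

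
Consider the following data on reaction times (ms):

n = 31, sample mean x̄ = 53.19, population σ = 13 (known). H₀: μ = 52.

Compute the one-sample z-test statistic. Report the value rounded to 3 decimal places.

SE = σ/√n = 13/√31 = 2.3349
z = (x̄−μ₀)/SE = (53.19−52)/2.3349 = 0.5097

test statistic = 0.510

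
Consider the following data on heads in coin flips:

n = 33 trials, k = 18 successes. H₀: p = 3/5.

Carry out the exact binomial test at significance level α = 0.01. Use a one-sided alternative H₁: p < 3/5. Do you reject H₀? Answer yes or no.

Exact binomial: n=33, k=18, p₀=3/5=0.6000
P(X≤18) from Σ C(n,i)·p₀^i·(1−p₀)^(n−i)
p-value (one-sided, H₁ less) = 0.31903
At α=0.01: p ≥ α → fail to reject H₀

reject H₀: no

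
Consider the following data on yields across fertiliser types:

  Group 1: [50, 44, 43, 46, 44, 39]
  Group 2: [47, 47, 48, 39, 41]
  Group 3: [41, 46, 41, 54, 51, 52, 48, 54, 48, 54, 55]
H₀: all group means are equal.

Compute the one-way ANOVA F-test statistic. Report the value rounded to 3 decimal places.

Group means [44.33, 44.40, 49.45], grand mean 46.909
SSB = Σnᵢ(x̄ᵢ−x̄)² = 142.558; SSW = ΣΣ(x−x̄ᵢ)² = 393.261
MSB = 142.558/2 = 71.2788; MSW = 393.261/19 = 20.6979
F = MSB/MSW = 3.4438
df = (2, 19)

test statistic = 3.444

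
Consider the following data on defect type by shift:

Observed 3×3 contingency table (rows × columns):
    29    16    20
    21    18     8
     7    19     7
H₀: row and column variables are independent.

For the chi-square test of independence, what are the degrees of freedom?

df = (r−1)(c−1) = (3−1)·(3−1) = 4

degrees of freedom = 4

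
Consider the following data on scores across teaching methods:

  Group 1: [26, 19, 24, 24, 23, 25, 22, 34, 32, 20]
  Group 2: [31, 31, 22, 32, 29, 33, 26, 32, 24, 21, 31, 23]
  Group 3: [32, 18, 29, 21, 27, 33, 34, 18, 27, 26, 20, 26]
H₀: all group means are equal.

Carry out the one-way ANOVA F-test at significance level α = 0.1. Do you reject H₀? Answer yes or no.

Group means [24.90, 27.92, 25.92], grand mean 26.324
SSB = Σnᵢ(x̄ᵢ−x̄)² = 52.708; SSW = ΣΣ(x−x̄ᵢ)² = 770.733
MSB = 52.708/2 = 26.3539; MSW = 770.733/31 = 24.8624
F = MSB/MSW = 1.0600
df = (2, 31)
p-value (upper-tail) = 0.35868
At α=0.1: p ≥ α → fail to reject H₀

reject H₀: no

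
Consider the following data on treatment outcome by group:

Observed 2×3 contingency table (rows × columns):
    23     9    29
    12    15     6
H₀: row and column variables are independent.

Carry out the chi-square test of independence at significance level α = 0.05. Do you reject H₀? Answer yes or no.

reject H₀: yes

Row totals [61, 33], col totals [35, 24, 35], n=94
χ² = (23−22.71)²/22.71 + (9−15.57)²/15.57 + (29−22.71)²/22.71 + (12−12.29)²/12.29 + (15−8.43)²/8.43 + (6−12.29)²/12.29 = 12.8732
df = 2
p-value (upper-tail) = 0.00160
At α=0.05: p < α → reject H₀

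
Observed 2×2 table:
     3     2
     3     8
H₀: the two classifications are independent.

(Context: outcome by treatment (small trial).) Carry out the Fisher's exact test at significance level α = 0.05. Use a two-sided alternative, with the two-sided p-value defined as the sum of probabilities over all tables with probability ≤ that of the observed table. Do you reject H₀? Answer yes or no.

Margins: r₁=5, r₂=11, c₁=6, c₂=10, n=16
p_obs = C(5,3)·C(11,3)/C(16,6); sum pmf over tables with pmf ≤ p_obs
p-value (two-sided) = 0.29945
At α=0.05: p ≥ α → fail to reject H₀

reject H₀: no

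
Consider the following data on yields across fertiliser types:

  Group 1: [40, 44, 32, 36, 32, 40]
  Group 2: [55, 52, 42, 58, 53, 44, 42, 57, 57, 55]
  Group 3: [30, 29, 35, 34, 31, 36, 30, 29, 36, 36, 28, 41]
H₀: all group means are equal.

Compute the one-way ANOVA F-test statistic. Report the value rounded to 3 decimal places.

test statistic = 37.196

Group means [37.33, 51.50, 32.92], grand mean 40.500
SSB = Σnᵢ(x̄ᵢ−x̄)² = 1960.250; SSW = ΣΣ(x−x̄ᵢ)² = 658.750
MSB = 1960.250/2 = 980.1250; MSW = 658.750/25 = 26.3500
F = MSB/MSW = 37.1964
df = (2, 25)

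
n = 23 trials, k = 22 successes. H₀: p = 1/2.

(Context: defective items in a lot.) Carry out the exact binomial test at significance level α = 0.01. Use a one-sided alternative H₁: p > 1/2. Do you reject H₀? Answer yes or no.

reject H₀: yes

Exact binomial: n=23, k=22, p₀=1/2=0.5000
P(X≥22) from Σ C(n,i)·p₀^i·(1−p₀)^(n−i)
p-value (one-sided, H₁ greater) = 0.00000
At α=0.01: p < α → reject H₀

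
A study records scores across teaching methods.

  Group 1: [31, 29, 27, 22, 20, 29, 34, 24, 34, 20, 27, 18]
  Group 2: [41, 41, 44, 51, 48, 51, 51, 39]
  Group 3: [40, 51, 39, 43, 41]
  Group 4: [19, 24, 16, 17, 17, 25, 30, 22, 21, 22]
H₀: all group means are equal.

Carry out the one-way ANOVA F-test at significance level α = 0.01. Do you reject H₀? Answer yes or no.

Group means [26.25, 45.75, 42.80, 21.30], grand mean 31.657
SSB = Σnᵢ(x̄ᵢ−x̄)² = 3633.236; SSW = ΣΣ(x−x̄ᵢ)² = 770.650
MSB = 3633.236/3 = 1211.0786; MSW = 770.650/31 = 24.8597
F = MSB/MSW = 48.7166
df = (3, 31)
p-value (upper-tail) = 0.00000
At α=0.01: p < α → reject H₀

reject H₀: yes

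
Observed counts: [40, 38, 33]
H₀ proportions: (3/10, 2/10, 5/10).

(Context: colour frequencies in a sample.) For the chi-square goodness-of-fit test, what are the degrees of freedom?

degrees of freedom = 2

df = k − 1 = 3 − 1 = 2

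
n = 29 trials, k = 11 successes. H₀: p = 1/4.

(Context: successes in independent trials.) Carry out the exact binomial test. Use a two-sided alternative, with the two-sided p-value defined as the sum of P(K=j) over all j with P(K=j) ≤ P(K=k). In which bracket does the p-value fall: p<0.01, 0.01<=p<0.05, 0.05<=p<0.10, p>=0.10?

Exact binomial: n=29, k=11, p₀=1/4=0.2500
P(X=j) = C(n,j)·p₀^j·(1−p₀)^(n−j); p = Σ P(X=j) over j with P(X=j) ≤ P(X=11)
p-value (two-sided) = 0.13104
→ bracket: p>=0.10

p-value bracket: p>=0.10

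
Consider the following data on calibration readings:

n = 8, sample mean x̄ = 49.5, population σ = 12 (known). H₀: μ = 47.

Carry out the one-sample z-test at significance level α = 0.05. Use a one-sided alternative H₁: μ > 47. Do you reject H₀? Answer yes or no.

SE = σ/√n = 12/√8 = 4.2426
z = (x̄−μ₀)/SE = (49.5−47)/4.2426 = 0.5893
p-value (one-sided, H₁ greater) = 0.27784
At α=0.05: p ≥ α → fail to reject H₀

reject H₀: no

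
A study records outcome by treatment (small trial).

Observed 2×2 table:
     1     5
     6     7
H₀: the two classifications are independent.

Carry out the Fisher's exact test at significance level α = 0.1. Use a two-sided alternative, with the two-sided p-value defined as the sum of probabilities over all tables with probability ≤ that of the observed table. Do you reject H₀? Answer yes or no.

reject H₀: no

Margins: r₁=6, r₂=13, c₁=7, c₂=12, n=19
p_obs = C(6,1)·C(13,6)/C(19,7); sum pmf over tables with pmf ≤ p_obs
p-value (two-sided) = 0.33308
At α=0.1: p ≥ α → fail to reject H₀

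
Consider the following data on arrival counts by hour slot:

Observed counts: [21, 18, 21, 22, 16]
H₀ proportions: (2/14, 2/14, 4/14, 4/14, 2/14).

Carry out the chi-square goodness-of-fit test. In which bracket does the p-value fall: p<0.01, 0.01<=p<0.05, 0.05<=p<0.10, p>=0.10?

n = 98; E_i = n·p_i = [14.00, 14.00, 28.00, 28.00, 14.00]
χ² = (21−14.00)²/14.00 + (18−14.00)²/14.00 + (21−28.00)²/28.00 + (22−28.00)²/28.00 + (16−14.00)²/14.00 = 7.9643
df = 4
p-value (upper-tail) = 0.09290
→ bracket: 0.05<=p<0.10

p-value bracket: 0.05<=p<0.10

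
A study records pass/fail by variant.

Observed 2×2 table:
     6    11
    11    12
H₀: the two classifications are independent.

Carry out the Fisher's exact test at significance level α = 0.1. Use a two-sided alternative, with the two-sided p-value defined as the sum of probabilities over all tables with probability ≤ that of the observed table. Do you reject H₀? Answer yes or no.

Margins: r₁=17, r₂=23, c₁=17, c₂=23, n=40
p_obs = C(17,6)·C(23,11)/C(40,17); sum pmf over tables with pmf ≤ p_obs
p-value (two-sided) = 0.52536
At α=0.1: p ≥ α → fail to reject H₀

reject H₀: no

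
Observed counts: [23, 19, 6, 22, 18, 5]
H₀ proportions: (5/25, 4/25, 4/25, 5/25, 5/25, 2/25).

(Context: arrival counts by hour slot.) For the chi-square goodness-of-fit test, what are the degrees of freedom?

degrees of freedom = 5

df = k − 1 = 6 − 1 = 5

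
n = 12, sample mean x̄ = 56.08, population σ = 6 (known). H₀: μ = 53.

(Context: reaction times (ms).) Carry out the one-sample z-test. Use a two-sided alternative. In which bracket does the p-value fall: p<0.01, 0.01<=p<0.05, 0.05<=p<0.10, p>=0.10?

SE = σ/√n = 6/√12 = 1.7321
z = (x̄−μ₀)/SE = (56.08−53)/1.7321 = 1.7782
p-value (two-sided) = 0.07536
→ bracket: 0.05<=p<0.10

p-value bracket: 0.05<=p<0.10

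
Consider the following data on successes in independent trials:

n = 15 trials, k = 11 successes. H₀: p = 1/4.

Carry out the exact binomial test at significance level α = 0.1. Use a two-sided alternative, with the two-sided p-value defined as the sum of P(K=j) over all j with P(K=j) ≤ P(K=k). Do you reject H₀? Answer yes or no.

reject H₀: yes

Exact binomial: n=15, k=11, p₀=1/4=0.2500
P(X=j) = C(n,j)·p₀^j·(1−p₀)^(n−j); p = Σ P(X=j) over j with P(X=j) ≤ P(X=11)
p-value (two-sided) = 0.00012
At α=0.1: p < α → reject H₀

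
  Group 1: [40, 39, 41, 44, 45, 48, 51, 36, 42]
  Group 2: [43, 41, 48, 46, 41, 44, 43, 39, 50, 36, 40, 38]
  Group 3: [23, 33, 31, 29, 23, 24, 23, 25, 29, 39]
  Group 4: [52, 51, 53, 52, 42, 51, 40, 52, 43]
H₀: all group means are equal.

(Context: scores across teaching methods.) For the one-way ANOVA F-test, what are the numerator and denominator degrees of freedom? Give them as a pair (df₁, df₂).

k = 4 groups, N = 40 total
df = (k−1, N−k) = (4−1, 40−4) = (3, 36)

degrees of freedom = [3, 36]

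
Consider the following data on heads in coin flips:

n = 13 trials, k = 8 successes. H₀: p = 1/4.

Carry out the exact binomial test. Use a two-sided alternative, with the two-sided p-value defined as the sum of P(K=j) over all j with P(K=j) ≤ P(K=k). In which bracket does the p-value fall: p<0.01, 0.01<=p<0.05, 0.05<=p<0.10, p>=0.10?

p-value bracket: p<0.01

Exact binomial: n=13, k=8, p₀=1/4=0.2500
P(X=j) = C(n,j)·p₀^j·(1−p₀)^(n−j); p = Σ P(X=j) over j with P(X=j) ≤ P(X=8)
p-value (two-sided) = 0.00565
→ bracket: p<0.01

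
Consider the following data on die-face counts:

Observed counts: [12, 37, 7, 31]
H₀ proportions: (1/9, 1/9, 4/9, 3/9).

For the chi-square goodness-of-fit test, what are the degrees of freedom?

df = k − 1 = 4 − 1 = 3

degrees of freedom = 3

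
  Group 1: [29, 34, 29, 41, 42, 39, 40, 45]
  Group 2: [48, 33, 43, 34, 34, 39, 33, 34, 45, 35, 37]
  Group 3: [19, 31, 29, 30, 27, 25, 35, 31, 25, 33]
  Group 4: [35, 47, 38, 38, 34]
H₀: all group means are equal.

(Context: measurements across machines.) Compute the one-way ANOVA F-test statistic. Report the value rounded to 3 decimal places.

test statistic = 7.265

Group means [37.38, 37.73, 28.50, 38.40], grand mean 35.029
SSB = Σnᵢ(x̄ᵢ−x̄)² = 607.214; SSW = ΣΣ(x−x̄ᵢ)² = 835.757
MSB = 607.214/3 = 202.4046; MSW = 835.757/30 = 27.8586
F = MSB/MSW = 7.2654
df = (3, 30)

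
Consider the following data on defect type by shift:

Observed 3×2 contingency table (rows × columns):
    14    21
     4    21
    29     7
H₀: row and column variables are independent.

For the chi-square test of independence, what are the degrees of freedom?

degrees of freedom = 2

df = (r−1)(c−1) = (3−1)·(2−1) = 2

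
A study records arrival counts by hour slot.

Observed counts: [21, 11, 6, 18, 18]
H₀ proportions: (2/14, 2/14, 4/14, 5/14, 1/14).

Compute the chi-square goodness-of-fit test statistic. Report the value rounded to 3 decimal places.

n = 74; E_i = n·p_i = [10.57, 10.57, 21.14, 26.43, 5.29]
χ² = (21−10.57)²/10.57 + (11−10.57)²/10.57 + (6−21.14)²/21.14 + (18−26.43)²/26.43 + (18−5.29)²/5.29 = 54.4216
df = 4

test statistic = 54.422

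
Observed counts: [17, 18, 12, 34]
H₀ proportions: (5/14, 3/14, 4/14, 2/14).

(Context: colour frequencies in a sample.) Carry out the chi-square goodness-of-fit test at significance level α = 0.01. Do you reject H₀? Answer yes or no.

n = 81; E_i = n·p_i = [28.93, 17.36, 23.14, 11.57]
χ² = (17−28.93)²/28.93 + (18−17.36)²/17.36 + (12−23.14)²/23.14 + (34−11.57)²/11.57 = 53.7802
df = 3
p-value (upper-tail) = 0.00000
At α=0.01: p < α → reject H₀

reject H₀: yes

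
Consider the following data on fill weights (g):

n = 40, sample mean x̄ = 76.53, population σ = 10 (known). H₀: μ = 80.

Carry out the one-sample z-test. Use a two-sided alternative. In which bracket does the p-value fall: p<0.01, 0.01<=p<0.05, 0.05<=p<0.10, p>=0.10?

p-value bracket: 0.01<=p<0.05

SE = σ/√n = 10/√40 = 1.5811
z = (x̄−μ₀)/SE = (76.53−80)/1.5811 = -2.1946
p-value (two-sided) = 0.02819
→ bracket: 0.01<=p<0.05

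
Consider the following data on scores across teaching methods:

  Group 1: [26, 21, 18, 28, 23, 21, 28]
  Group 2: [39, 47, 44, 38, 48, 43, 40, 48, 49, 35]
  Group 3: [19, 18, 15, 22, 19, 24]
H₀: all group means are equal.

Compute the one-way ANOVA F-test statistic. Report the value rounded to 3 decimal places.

Group means [23.57, 43.10, 19.50], grand mean 31.000
SSB = Σnᵢ(x̄ᵢ−x̄)² = 2643.886; SSW = ΣΣ(x−x̄ᵢ)² = 356.114
MSB = 2643.886/2 = 1321.9429; MSW = 356.114/20 = 17.8057
F = MSB/MSW = 74.2426
df = (2, 20)

test statistic = 74.243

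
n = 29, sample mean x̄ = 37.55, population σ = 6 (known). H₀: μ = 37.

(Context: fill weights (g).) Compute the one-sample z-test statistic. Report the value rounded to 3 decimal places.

test statistic = 0.494

SE = σ/√n = 6/√29 = 1.1142
z = (x̄−μ₀)/SE = (37.55−37)/1.1142 = 0.4936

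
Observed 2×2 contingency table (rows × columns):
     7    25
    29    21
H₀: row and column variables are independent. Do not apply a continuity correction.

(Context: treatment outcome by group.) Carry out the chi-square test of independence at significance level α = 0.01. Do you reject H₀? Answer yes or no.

Row totals [32, 50], col totals [36, 46], n=82
χ² = (7−14.05)²/14.05 + (25−17.95)²/17.95 + (29−21.95)²/21.95 + (21−28.05)²/28.05 = 10.3393
df = 1
p-value (upper-tail) = 0.00130
At α=0.01: p < α → reject H₀

reject H₀: yes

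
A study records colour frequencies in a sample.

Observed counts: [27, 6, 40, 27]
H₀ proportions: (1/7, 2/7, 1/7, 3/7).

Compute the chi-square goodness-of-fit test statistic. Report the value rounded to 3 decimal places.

test statistic = 81.300

n = 100; E_i = n·p_i = [14.29, 28.57, 14.29, 42.86]
χ² = (27−14.29)²/14.29 + (6−28.57)²/28.57 + (40−14.29)²/14.29 + (27−42.86)²/42.86 = 81.3000
df = 3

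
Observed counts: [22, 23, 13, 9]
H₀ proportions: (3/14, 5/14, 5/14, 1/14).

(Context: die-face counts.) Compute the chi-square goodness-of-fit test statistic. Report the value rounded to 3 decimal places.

test statistic = 12.807

n = 67; E_i = n·p_i = [14.36, 23.93, 23.93, 4.79]
χ² = (22−14.36)²/14.36 + (23−23.93)²/23.93 + (13−23.93)²/23.93 + (9−4.79)²/4.79 = 12.8070
df = 3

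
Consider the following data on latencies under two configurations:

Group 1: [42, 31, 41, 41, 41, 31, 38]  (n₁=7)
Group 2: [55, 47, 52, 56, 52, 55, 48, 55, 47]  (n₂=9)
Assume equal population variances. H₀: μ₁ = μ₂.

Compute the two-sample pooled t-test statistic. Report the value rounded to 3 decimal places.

test statistic = -6.592

x̄₁=37.857, s₁=4.845, n₁=7
x̄₂=51.889, s₂=3.689, n₂=9
s_p² = [6·4.845² + 8·3.689²]/14 = 17.8390
SE = √(s_p²·(1/7+1/9)) = 2.1285
t = (37.857−51.889)/2.1285 = -6.5923
df = 14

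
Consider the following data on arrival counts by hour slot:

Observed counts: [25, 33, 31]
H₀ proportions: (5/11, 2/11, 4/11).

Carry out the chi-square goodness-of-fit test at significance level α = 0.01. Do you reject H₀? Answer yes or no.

reject H₀: yes

n = 89; E_i = n·p_i = [40.45, 16.18, 32.36]
χ² = (25−40.45)²/40.45 + (33−16.18)²/16.18 + (31−32.36)²/32.36 = 23.4410
df = 2
p-value (upper-tail) = 0.00001
At α=0.01: p < α → reject H₀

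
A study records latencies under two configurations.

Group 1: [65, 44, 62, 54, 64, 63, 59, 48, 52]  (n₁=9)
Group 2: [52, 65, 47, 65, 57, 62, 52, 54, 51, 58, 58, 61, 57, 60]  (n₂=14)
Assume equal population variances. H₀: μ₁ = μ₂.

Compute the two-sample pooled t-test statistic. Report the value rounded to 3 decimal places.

x̄₁=56.778, s₁=7.596, n₁=9
x̄₂=57.071, s₂=5.370, n₂=14
s_p² = [8·7.596² + 13·5.370²]/21 = 39.8326
SE = √(s_p²·(1/9+1/14)) = 2.6965
t = (56.778−57.071)/2.6965 = -0.1089
df = 21

test statistic = -0.109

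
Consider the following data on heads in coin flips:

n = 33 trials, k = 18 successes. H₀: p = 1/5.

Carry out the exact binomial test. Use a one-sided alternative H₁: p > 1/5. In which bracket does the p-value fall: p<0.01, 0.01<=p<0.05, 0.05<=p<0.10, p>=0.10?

p-value bracket: p<0.01

Exact binomial: n=33, k=18, p₀=1/5=0.2000
P(X≥18) from Σ C(n,i)·p₀^i·(1−p₀)^(n−i)
p-value (one-sided, H₁ greater) = 0.00001
→ bracket: p<0.01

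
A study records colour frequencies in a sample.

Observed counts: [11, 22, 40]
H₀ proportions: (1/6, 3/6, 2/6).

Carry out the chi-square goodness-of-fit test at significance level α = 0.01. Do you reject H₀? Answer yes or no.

reject H₀: yes

n = 73; E_i = n·p_i = [12.17, 36.50, 24.33]
χ² = (11−12.17)²/12.17 + (22−36.50)²/36.50 + (40−24.33)²/24.33 = 15.9589
df = 2
p-value (upper-tail) = 0.00034
At α=0.01: p < α → reject H₀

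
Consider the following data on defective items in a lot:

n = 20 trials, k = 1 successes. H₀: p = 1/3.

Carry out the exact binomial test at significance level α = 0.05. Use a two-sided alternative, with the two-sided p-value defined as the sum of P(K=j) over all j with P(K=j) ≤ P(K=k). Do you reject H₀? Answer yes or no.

reject H₀: yes

Exact binomial: n=20, k=1, p₀=1/3=0.3333
P(X=j) = C(n,j)·p₀^j·(1−p₀)^(n−j); p = Σ P(X=j) over j with P(X=j) ≤ P(X=1)
p-value (two-sided) = 0.00703
At α=0.05: p < α → reject H₀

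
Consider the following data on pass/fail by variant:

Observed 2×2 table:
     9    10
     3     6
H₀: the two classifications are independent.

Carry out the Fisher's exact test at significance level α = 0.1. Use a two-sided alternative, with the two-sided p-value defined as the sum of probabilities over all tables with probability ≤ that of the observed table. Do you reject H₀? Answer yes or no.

Margins: r₁=19, r₂=9, c₁=12, c₂=16, n=28
p_obs = C(19,9)·C(9,3)/C(28,12); sum pmf over tables with pmf ≤ p_obs
p-value (two-sided) = 0.68696
At α=0.1: p ≥ α → fail to reject H₀

reject H₀: no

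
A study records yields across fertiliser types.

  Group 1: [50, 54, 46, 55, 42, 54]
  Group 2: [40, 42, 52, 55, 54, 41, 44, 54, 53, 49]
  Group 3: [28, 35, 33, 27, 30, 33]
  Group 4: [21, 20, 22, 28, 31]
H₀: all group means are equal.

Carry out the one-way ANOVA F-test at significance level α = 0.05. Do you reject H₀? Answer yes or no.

reject H₀: yes

Group means [50.17, 48.40, 31.00, 24.40], grand mean 40.481
SSB = Σnᵢ(x̄ᵢ−x̄)² = 3022.307; SSW = ΣΣ(x−x̄ᵢ)² = 606.433
MSB = 3022.307/3 = 1007.4358; MSW = 606.433/23 = 26.3667
F = MSB/MSW = 38.2087
df = (3, 23)
p-value (upper-tail) = 0.00000
At α=0.05: p < α → reject H₀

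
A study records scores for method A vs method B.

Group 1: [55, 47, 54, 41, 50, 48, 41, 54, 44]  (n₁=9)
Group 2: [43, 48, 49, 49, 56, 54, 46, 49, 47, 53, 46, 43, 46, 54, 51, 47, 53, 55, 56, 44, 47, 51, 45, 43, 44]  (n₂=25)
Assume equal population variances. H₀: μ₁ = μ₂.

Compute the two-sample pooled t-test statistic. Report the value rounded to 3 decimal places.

test statistic = -0.301

x̄₁=48.222, s₁=5.472, n₁=9
x̄₂=48.760, s₂=4.265, n₂=25
s_p² = [8·5.472² + 24·4.265²]/32 = 21.1286
SE = √(s_p²·(1/9+1/25)) = 1.7868
t = (48.222−48.760)/1.7868 = -0.3010
df = 32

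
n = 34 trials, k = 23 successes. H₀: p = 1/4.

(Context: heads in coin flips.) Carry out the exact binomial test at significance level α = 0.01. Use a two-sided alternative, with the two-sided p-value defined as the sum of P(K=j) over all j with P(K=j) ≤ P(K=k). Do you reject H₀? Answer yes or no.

reject H₀: yes

Exact binomial: n=34, k=23, p₀=1/4=0.2500
P(X=j) = C(n,j)·p₀^j·(1−p₀)^(n−j); p = Σ P(X=j) over j with P(X=j) ≤ P(X=23)
p-value (two-sided) = 0.00000
At α=0.01: p < α → reject H₀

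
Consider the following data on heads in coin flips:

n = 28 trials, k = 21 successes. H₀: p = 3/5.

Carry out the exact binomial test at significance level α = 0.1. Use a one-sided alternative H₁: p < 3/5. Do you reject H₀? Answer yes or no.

reject H₀: no

Exact binomial: n=28, k=21, p₀=3/5=0.6000
P(X≤21) from Σ C(n,i)·p₀^i·(1−p₀)^(n−i)
p-value (one-sided, H₁ less) = 0.96855
At α=0.1: p ≥ α → fail to reject H₀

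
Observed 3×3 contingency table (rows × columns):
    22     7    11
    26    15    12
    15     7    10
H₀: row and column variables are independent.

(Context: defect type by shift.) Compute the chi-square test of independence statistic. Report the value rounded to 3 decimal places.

Row totals [40, 53, 32], col totals [63, 29, 33], n=125
χ² = (22−20.16)²/20.16 + (7−9.28)²/9.28 + (11−10.56)²/10.56 + (26−26.71)²/26.71 + (15−12.30)²/12.30 + (12−13.99)²/13.99 + (15−16.13)²/16.13 + (7−7.42)²/7.42 + (10−8.45)²/8.45 = 2.0319
df = 4

test statistic = 2.032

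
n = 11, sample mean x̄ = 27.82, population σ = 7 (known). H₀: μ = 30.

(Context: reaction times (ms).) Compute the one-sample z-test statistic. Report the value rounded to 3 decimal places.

test statistic = -1.033

SE = σ/√n = 7/√11 = 2.1106
z = (x̄−μ₀)/SE = (27.82−30)/2.1106 = -1.0329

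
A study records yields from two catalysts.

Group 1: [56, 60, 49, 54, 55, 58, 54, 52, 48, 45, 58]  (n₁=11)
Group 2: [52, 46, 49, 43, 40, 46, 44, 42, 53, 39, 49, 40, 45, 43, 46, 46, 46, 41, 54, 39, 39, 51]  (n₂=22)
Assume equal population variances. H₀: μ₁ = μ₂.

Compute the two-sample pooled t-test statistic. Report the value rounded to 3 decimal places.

x̄₁=53.545, s₁=4.655, n₁=11
x̄₂=45.136, s₂=4.673, n₂=22
s_p² = [10·4.655² + 21·4.673²]/31 = 21.7845
SE = √(s_p²·(1/11+1/22)) = 1.7235
t = (53.545−45.136)/1.7235 = 4.8790
df = 31

test statistic = 4.879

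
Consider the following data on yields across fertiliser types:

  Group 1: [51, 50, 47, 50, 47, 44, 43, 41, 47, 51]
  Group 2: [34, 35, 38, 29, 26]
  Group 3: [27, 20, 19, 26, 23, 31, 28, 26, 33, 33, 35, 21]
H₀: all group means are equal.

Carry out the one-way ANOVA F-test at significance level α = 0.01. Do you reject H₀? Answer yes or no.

reject H₀: yes

Group means [47.10, 32.40, 26.83], grand mean 35.370
SSB = Σnᵢ(x̄ᵢ−x̄)² = 2294.530; SSW = ΣΣ(x−x̄ᵢ)² = 523.767
MSB = 2294.530/2 = 1147.2648; MSW = 523.767/24 = 21.8236
F = MSB/MSW = 52.5699
df = (2, 24)
p-value (upper-tail) = 0.00000
At α=0.01: p < α → reject H₀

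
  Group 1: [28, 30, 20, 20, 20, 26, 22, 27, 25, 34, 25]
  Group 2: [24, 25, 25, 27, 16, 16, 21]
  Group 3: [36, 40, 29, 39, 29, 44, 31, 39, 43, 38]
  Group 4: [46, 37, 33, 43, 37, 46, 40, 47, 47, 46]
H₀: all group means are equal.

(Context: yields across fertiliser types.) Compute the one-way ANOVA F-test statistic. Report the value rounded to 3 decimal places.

Group means [25.18, 22.00, 36.80, 42.20], grand mean 32.132
SSB = Σnᵢ(x̄ᵢ−x̄)² = 2481.506; SSW = ΣΣ(x−x̄ᵢ)² = 824.836
MSB = 2481.506/3 = 827.1686; MSW = 824.836/34 = 24.2599
F = MSB/MSW = 34.0961
df = (3, 34)

test statistic = 34.096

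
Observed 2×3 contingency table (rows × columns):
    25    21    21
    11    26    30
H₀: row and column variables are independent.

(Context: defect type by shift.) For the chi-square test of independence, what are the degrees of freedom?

degrees of freedom = 2

df = (r−1)(c−1) = (2−1)·(3−1) = 2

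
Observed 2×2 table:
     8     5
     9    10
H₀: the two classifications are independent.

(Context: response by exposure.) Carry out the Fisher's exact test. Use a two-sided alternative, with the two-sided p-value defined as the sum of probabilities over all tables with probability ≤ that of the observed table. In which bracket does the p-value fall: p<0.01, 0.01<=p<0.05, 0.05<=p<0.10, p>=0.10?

Margins: r₁=13, r₂=19, c₁=17, c₂=15, n=32
p_obs = C(13,8)·C(19,9)/C(32,17); sum pmf over tables with pmf ≤ p_obs
p-value (two-sided) = 0.49053
→ bracket: p>=0.10

p-value bracket: p>=0.10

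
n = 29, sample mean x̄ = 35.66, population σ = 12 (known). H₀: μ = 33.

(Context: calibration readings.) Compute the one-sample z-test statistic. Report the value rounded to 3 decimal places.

test statistic = 1.194

SE = σ/√n = 12/√29 = 2.2283
z = (x̄−μ₀)/SE = (35.66−33)/2.2283 = 1.1937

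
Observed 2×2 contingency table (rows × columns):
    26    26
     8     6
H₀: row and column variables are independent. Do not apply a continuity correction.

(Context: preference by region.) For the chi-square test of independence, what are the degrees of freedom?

degrees of freedom = 1

df = (r−1)(c−1) = (2−1)·(2−1) = 1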